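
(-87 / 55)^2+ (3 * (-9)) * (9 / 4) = -704799 / 12100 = -58.25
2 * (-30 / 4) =-15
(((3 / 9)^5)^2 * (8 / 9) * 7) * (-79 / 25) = -4424 / 13286025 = -0.00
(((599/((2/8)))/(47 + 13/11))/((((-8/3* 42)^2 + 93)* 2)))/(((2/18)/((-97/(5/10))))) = -11504394/3348805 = -3.44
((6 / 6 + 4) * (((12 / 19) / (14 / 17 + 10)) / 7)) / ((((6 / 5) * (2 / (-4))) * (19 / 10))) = -2125 / 58121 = -0.04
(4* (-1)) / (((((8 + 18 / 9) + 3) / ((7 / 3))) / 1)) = -0.72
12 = 12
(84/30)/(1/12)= 168/5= 33.60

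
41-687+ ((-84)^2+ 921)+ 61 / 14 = 102695 / 14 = 7335.36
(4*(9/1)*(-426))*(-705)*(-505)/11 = -5459999400/11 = -496363581.82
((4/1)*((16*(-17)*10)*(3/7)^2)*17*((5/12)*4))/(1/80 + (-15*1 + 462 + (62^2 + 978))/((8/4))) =-221952000/10327289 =-21.49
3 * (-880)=-2640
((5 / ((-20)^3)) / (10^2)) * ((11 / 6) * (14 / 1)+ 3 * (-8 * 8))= 499 / 480000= 0.00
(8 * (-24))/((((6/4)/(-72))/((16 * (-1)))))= -147456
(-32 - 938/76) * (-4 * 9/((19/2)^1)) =60660/361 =168.03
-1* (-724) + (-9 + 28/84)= 2146/3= 715.33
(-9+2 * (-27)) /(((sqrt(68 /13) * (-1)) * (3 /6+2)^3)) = 252 * sqrt(221) /2125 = 1.76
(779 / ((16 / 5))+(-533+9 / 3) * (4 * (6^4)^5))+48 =-124016894286936141257 / 16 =-7751055892933508828.56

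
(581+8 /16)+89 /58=16908 /29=583.03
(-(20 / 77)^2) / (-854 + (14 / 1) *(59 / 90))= 18000 / 225402793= 0.00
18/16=9/8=1.12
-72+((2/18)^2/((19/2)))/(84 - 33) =-5651206/78489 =-72.00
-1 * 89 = -89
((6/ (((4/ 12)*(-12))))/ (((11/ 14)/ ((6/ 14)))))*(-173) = 1557/ 11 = 141.55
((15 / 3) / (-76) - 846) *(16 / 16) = -64301 / 76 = -846.07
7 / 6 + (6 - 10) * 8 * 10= -1913 / 6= -318.83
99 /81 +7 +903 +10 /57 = 155849 /171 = 911.40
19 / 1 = 19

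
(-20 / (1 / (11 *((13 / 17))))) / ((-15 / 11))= 6292 / 51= 123.37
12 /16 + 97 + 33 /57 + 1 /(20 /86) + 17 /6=120227 /1140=105.46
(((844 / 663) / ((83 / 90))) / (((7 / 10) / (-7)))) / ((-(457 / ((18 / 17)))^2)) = 82036800 / 1107135072823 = 0.00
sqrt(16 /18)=2*sqrt(2) /3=0.94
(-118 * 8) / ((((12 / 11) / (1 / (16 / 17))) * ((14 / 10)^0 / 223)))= -2460359 / 12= -205029.92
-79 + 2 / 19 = -1499 / 19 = -78.89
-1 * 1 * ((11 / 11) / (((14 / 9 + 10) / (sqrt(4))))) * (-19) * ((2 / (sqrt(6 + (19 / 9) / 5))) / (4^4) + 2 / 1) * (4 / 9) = 57 * sqrt(5) / 28288 + 38 / 13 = 2.93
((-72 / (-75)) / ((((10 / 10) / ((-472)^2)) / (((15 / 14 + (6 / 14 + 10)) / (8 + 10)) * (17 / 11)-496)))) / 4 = -873424672 / 33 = -26467414.30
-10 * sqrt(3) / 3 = -5.77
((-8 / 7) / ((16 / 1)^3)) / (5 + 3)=-1 / 28672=-0.00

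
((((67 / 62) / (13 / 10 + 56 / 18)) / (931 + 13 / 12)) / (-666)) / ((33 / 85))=-11390 / 11205018913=-0.00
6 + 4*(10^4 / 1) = 40006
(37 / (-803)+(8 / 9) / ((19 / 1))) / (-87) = -97 / 11946231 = -0.00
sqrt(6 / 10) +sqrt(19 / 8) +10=sqrt(15) / 5 +sqrt(38) / 4 +10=12.32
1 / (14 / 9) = 9 / 14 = 0.64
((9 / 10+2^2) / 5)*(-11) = -10.78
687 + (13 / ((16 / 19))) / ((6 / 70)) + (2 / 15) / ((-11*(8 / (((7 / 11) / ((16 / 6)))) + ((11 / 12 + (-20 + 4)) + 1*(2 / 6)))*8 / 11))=328181249 / 378480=867.10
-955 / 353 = -2.71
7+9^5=59056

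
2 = 2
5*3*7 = 105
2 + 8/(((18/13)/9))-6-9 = 39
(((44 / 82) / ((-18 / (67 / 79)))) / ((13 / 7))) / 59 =-5159 / 22358817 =-0.00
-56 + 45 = -11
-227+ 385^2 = 147998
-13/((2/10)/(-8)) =520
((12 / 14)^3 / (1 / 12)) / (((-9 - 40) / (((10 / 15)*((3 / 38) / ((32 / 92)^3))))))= -985527 / 5109328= -0.19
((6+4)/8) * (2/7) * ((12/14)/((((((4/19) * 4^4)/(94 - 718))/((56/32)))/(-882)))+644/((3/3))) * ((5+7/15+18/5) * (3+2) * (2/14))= 12404645/336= 36918.59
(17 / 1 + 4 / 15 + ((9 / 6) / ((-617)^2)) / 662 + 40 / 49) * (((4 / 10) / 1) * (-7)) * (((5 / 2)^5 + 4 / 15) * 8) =-314877442468759643 / 7938507717000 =-39664.56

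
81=81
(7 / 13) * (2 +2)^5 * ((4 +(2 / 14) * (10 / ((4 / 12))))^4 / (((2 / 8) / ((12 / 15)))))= 185409470464 / 22295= 8316190.65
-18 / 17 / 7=-18 / 119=-0.15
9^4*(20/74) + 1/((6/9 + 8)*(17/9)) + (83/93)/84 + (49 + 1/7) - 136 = 107728773049/63878724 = 1686.46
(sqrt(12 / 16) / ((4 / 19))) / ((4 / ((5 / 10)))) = 19*sqrt(3) / 64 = 0.51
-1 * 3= -3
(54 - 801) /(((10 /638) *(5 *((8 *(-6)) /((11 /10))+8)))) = 2621223 /9800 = 267.47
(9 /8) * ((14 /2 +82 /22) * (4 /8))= 531 /88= 6.03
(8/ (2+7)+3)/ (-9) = -35/ 81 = -0.43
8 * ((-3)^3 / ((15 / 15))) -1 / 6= -1297 / 6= -216.17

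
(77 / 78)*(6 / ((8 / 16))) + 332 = 4470 / 13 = 343.85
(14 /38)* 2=14 /19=0.74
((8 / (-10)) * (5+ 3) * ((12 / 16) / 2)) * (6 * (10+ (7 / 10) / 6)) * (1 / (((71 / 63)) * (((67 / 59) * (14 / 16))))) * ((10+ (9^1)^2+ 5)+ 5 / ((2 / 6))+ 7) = -1825603488 / 118925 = -15350.88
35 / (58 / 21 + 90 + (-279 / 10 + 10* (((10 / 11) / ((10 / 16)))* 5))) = 80850 / 317831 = 0.25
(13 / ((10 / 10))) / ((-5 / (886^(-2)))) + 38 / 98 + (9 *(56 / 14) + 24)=11614015183 / 192324020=60.39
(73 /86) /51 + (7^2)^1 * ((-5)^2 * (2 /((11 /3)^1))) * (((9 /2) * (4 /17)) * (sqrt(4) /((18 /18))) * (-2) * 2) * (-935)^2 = -21702015719927 /4386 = -4948019999.98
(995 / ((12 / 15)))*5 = 24875 / 4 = 6218.75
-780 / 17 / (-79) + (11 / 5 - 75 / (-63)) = 560008 / 141015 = 3.97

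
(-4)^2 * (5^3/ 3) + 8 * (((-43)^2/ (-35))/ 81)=1875208/ 2835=661.45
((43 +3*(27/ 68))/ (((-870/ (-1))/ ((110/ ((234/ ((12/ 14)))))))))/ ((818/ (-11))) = -363605/ 1321125624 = -0.00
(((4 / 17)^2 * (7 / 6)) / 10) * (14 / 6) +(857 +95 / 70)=156283829 / 182070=858.37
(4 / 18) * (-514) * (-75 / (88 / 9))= 19275 / 22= 876.14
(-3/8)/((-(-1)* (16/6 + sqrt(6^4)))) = -9/928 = -0.01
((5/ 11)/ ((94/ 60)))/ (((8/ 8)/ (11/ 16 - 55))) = -5925/ 376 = -15.76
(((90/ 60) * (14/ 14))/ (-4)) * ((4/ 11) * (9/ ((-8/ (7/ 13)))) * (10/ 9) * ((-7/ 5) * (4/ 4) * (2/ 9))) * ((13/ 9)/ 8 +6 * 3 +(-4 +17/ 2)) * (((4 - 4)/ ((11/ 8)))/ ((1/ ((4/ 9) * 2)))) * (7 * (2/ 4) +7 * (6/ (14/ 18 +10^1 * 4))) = 0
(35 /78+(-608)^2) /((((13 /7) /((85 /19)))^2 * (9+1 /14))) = 236467.81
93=93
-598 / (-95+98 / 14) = 299 / 44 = 6.80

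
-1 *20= -20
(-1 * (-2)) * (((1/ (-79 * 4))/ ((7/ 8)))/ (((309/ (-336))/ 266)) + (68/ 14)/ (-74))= 4132558/ 2107483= 1.96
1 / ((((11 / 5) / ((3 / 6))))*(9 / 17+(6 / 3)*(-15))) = -85 / 11022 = -0.01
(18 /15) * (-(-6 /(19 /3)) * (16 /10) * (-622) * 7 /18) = -208992 /475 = -439.98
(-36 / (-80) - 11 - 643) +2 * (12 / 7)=-650.12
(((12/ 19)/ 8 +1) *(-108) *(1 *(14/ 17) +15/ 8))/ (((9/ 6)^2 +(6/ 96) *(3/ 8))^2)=-184897536/ 3039107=-60.84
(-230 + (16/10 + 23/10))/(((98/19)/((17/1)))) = -104329/140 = -745.21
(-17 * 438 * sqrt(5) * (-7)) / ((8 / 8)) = 52122 * sqrt(5) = 116548.34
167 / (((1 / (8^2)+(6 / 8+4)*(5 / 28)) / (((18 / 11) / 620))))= 37408 / 73315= 0.51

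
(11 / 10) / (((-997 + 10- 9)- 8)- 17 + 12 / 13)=-143 / 132610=-0.00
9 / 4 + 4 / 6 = 35 / 12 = 2.92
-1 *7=-7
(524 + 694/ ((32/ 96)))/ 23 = 2606/ 23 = 113.30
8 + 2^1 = 10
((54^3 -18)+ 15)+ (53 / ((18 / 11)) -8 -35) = 2834107 / 18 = 157450.39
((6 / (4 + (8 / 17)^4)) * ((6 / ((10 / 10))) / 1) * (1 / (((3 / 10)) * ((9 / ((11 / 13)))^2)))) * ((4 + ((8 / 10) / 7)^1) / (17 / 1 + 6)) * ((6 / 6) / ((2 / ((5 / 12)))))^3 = 252651025 / 596259767376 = 0.00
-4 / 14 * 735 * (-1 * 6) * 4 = 5040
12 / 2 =6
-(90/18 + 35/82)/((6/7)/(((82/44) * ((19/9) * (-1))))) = 59185/2376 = 24.91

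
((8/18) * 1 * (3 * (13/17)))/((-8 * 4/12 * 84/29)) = -377/2856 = -0.13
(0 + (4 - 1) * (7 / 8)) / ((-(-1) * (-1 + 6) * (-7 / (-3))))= 9 / 40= 0.22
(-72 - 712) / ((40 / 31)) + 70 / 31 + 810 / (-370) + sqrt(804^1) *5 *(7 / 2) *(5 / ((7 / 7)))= -3484191 / 5735 + 175 *sqrt(201)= 1873.52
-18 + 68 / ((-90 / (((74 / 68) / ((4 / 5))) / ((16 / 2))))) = -5221 / 288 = -18.13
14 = 14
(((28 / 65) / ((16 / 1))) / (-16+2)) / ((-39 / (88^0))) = 1 / 20280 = 0.00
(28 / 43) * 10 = 280 / 43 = 6.51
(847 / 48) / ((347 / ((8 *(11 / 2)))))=9317 / 4164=2.24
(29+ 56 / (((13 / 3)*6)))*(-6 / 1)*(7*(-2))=34020 / 13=2616.92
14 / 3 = 4.67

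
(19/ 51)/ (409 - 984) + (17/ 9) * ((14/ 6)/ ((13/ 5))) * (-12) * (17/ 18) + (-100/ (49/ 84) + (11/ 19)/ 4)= -1043141490133/ 5475915900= -190.50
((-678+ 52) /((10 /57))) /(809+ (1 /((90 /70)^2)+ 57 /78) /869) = -32651063874 /7402825195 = -4.41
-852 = -852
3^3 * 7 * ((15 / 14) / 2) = 405 / 4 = 101.25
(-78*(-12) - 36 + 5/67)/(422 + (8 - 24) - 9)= 60305/26599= 2.27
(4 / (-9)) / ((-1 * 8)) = 1 / 18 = 0.06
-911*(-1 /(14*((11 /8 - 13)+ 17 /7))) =-3644 /515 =-7.08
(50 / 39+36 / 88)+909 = 781373 / 858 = 910.69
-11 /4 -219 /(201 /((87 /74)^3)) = -4.52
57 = 57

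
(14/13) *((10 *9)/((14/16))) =1440/13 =110.77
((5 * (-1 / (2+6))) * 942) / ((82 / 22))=-25905 / 164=-157.96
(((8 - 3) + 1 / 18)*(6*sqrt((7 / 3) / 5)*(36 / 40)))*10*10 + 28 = 28 + 182*sqrt(105) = 1892.95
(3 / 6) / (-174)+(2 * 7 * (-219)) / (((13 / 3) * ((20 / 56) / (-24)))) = 1075503679 / 22620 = 47546.58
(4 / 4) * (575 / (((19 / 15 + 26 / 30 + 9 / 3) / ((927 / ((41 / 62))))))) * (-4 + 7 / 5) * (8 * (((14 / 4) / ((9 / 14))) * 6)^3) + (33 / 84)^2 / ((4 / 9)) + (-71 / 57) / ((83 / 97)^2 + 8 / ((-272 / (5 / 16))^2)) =-149696425291726176092543219341 / 1314854467313897664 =-113850185714.88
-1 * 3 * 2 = -6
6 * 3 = 18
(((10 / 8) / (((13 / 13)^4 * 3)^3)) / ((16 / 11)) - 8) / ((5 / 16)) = -25.50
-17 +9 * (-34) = -323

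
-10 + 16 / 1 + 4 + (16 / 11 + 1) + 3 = 170 / 11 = 15.45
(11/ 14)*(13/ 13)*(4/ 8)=11/ 28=0.39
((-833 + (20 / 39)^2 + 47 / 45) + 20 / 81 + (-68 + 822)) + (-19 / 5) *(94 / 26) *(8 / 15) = -84.77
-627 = -627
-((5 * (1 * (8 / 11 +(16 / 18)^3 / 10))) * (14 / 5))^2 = -200403056896 / 1607609025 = -124.66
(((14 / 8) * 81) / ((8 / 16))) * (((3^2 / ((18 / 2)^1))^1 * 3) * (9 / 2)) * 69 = 1056321 / 4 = 264080.25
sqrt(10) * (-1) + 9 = 9 -sqrt(10) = 5.84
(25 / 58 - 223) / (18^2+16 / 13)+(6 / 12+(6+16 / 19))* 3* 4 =407316453 / 4659256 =87.42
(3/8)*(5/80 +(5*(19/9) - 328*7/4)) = -81127/384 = -211.27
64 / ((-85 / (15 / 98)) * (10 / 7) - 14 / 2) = -192 / 2401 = -0.08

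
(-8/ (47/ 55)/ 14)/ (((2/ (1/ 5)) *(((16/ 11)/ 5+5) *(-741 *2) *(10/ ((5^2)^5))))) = 1181640625/ 141885198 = 8.33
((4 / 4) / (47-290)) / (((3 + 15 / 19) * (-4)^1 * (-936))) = -19 / 65505024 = -0.00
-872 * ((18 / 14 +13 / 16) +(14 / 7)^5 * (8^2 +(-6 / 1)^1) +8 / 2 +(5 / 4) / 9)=-204607715 / 126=-1623870.75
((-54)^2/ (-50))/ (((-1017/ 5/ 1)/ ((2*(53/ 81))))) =0.38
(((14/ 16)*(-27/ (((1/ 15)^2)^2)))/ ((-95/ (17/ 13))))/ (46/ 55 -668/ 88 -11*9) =-1789239375/ 11493404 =-155.68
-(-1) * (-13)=-13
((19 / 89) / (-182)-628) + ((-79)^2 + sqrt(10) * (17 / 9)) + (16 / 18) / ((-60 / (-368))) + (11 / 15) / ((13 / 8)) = 17 * sqrt(10) / 9 + 2457404297 / 437346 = 5624.88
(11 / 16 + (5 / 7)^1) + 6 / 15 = 1009 / 560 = 1.80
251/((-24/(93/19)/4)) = -7781/38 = -204.76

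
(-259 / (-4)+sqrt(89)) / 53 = sqrt(89) / 53+259 / 212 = 1.40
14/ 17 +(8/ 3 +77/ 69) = 1801/ 391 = 4.61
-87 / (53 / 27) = -2349 / 53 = -44.32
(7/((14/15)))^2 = 225/4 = 56.25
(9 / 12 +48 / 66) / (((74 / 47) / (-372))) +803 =369527 / 814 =453.96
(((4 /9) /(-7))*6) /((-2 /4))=16 /21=0.76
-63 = -63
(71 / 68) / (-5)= -71 / 340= -0.21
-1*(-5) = 5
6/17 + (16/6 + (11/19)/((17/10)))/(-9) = 164/8721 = 0.02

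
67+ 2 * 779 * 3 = 4741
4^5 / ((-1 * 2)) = -512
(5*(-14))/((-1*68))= 35/34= 1.03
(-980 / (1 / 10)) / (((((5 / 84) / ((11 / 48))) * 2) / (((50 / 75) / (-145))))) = 7546 / 87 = 86.74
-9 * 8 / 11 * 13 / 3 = -312 / 11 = -28.36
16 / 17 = 0.94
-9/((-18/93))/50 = 93/100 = 0.93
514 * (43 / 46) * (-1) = -480.48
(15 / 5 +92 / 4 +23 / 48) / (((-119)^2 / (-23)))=-29233 / 679728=-0.04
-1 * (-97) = 97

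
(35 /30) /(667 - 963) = -7 /1776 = -0.00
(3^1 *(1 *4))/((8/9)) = 27/2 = 13.50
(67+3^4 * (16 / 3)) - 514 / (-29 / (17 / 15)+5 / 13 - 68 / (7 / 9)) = 43870958 / 87121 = 503.56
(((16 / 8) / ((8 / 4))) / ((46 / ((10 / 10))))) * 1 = 1 / 46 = 0.02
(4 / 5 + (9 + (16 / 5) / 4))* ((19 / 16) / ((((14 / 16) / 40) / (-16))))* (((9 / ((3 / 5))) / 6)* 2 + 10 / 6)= -61379.05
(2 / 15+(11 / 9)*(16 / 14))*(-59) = -28438 / 315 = -90.28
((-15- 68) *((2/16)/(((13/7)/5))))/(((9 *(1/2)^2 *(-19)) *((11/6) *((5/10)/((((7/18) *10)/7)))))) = 29050/73359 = 0.40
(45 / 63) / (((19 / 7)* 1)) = 5 / 19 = 0.26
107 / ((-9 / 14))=-1498 / 9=-166.44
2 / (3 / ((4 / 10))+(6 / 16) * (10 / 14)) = 112 / 435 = 0.26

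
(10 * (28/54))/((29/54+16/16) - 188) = -280/10069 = -0.03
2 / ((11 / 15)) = 30 / 11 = 2.73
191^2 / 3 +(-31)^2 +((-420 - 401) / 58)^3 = 10285.08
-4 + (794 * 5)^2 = 15760896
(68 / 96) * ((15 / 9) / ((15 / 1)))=17 / 216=0.08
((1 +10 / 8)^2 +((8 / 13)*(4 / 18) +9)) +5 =35941 / 1872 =19.20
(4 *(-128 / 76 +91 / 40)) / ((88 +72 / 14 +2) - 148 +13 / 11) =-34573 / 756010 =-0.05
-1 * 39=-39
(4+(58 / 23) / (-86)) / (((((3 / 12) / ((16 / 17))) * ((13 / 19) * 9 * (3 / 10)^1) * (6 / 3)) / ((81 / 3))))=1404480 / 12857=109.24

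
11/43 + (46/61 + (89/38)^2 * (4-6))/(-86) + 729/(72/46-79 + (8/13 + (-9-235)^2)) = 26051087902687/67337283481540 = 0.39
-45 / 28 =-1.61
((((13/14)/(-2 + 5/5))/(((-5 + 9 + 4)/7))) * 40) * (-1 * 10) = 325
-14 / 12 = -7 / 6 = -1.17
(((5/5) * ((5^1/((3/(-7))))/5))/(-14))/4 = 1/24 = 0.04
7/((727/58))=406/727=0.56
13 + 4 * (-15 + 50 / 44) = -467 / 11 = -42.45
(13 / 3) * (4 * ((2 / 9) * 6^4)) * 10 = 49920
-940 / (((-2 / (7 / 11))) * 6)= 1645 / 33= 49.85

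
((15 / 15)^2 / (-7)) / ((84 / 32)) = -0.05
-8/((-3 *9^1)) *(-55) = -440/27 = -16.30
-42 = -42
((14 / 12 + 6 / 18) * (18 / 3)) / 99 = 1 / 11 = 0.09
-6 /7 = -0.86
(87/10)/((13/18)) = 12.05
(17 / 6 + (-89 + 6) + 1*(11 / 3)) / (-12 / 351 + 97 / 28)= -14742 / 661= -22.30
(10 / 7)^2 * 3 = 300 / 49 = 6.12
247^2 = 61009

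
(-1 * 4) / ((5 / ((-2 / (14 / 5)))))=4 / 7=0.57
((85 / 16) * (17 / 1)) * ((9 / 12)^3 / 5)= 7803 / 1024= 7.62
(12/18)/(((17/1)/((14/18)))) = 14/459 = 0.03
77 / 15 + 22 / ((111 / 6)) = 3509 / 555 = 6.32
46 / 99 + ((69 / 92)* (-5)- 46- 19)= -27041 / 396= -68.29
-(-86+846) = -760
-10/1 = -10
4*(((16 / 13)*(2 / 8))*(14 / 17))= 224 / 221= 1.01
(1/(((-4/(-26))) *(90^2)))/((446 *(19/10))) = 13/13727880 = 0.00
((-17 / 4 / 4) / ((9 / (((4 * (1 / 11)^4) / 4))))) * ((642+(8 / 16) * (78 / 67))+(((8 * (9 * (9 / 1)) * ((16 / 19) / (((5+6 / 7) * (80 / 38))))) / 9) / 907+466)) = -234776624237 / 26264502784080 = -0.01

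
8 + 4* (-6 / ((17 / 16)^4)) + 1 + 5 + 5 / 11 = -4.38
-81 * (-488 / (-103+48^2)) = 39528 / 2201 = 17.96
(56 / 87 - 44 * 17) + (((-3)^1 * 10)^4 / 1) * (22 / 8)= 193727480 / 87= 2226752.64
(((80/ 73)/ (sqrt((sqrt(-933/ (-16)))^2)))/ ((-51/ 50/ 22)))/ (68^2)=-22000 * sqrt(933)/ 1003858551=-0.00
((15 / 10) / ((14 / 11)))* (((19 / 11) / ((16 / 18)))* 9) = 4617 / 224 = 20.61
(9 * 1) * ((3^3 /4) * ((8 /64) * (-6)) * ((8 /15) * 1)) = -243 /10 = -24.30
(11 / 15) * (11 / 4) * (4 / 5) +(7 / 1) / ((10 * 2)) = 589 / 300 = 1.96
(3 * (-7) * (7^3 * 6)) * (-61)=2636298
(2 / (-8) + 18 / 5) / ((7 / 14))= 67 / 10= 6.70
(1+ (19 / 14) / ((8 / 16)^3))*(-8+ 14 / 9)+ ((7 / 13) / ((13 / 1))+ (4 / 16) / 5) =-16251853 / 212940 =-76.32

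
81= 81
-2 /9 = -0.22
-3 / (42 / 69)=-69 / 14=-4.93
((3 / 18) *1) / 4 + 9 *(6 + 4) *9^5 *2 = 255091681 / 24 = 10628820.04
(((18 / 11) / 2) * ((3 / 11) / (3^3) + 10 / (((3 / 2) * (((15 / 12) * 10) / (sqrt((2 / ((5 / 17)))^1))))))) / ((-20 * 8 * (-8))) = 0.00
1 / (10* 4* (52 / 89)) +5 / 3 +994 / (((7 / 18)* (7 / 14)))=31909547 / 6240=5113.71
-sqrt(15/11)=-sqrt(165)/11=-1.17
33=33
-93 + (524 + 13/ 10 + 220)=6523/ 10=652.30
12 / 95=0.13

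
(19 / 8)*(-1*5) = -95 / 8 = -11.88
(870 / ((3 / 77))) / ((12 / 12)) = 22330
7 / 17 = 0.41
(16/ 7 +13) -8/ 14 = 103/ 7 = 14.71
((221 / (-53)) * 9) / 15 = -663 / 265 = -2.50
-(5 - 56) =51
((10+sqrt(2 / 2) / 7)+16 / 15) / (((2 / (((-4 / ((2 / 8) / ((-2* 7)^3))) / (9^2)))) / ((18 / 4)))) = 1845536 / 135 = 13670.64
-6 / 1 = -6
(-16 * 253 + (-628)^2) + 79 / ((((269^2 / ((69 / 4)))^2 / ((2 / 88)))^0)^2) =390415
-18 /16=-9 /8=-1.12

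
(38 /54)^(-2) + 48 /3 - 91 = -26346 /361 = -72.98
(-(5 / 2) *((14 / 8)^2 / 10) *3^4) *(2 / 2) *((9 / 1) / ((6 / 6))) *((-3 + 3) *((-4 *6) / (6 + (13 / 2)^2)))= 0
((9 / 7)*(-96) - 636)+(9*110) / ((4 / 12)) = 15474 / 7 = 2210.57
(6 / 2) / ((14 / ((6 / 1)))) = 1.29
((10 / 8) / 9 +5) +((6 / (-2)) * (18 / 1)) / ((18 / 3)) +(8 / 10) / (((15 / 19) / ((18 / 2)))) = 4733 / 900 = 5.26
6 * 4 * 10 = 240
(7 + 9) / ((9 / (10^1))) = 160 / 9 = 17.78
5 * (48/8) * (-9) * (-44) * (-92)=-1092960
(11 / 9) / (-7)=-0.17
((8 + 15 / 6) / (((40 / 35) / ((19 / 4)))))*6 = 8379 / 32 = 261.84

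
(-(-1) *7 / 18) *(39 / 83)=91 / 498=0.18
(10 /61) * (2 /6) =10 /183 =0.05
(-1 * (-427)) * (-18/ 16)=-3843/ 8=-480.38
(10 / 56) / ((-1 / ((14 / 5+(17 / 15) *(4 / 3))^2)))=-9409 / 2835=-3.32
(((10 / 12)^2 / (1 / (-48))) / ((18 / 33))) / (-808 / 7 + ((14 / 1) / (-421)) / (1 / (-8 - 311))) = 810425 / 1390077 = 0.58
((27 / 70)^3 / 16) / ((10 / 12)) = 59049 / 13720000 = 0.00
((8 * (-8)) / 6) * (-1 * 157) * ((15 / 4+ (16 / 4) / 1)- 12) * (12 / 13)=-85408 / 13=-6569.85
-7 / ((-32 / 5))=35 / 32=1.09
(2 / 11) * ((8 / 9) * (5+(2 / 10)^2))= 224 / 275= 0.81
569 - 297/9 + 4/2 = 538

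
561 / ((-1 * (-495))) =17 / 15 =1.13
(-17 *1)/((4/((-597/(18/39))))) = 43979/8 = 5497.38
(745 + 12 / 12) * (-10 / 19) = -7460 / 19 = -392.63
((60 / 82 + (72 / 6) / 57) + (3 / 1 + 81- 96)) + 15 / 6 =-13333 / 1558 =-8.56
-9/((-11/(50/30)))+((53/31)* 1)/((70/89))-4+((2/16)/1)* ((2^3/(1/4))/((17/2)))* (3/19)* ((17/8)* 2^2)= 0.17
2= 2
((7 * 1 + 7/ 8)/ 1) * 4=63/ 2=31.50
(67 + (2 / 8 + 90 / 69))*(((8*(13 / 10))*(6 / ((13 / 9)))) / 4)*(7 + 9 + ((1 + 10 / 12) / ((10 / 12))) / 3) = 14247513 / 1150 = 12389.14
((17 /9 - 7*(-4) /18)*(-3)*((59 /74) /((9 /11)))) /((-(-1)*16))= -0.63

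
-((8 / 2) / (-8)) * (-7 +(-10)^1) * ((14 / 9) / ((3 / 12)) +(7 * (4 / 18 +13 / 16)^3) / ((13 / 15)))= -3336916247 / 25878528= -128.95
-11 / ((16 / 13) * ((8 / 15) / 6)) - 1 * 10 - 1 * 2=-7203 / 64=-112.55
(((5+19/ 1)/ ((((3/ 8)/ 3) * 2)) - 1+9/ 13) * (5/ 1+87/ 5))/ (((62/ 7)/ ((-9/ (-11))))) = 4388832/ 22165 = 198.01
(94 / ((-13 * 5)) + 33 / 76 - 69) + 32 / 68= -5840083 / 83980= -69.54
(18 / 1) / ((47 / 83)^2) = 124002 / 2209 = 56.13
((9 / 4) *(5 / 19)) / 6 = 15 / 152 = 0.10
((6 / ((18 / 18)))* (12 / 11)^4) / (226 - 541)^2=1536 / 17935225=0.00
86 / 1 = 86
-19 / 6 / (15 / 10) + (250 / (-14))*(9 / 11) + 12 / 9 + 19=2503 / 693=3.61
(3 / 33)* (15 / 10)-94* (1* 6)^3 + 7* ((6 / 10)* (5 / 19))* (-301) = -8626077 / 418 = -20636.55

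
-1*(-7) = 7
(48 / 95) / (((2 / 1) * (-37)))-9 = -31659 / 3515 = -9.01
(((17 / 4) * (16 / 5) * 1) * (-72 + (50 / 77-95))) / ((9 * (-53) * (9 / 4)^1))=3484048 / 1652805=2.11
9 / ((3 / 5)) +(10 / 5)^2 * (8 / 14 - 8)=-103 / 7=-14.71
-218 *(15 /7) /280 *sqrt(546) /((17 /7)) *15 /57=-1635 *sqrt(546) /9044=-4.22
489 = 489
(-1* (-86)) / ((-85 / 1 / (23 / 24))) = -989 / 1020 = -0.97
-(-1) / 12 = 1 / 12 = 0.08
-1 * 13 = -13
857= 857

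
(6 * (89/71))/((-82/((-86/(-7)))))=-22962/20377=-1.13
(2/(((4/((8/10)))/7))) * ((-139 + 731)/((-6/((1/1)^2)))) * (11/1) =-45584/15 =-3038.93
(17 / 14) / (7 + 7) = 17 / 196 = 0.09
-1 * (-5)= 5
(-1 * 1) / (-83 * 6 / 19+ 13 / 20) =380 / 9713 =0.04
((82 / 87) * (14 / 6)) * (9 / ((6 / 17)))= 4879 / 87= 56.08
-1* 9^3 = -729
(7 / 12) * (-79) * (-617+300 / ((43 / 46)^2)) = 279836249 / 22188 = 12612.05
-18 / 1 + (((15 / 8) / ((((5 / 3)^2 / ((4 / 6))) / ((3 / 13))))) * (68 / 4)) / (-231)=-360513 / 20020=-18.01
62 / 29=2.14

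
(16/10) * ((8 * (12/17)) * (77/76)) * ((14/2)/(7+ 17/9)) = 58212/8075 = 7.21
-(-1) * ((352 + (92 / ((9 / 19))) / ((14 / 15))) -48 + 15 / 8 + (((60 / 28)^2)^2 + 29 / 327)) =3361247321 / 6281016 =535.14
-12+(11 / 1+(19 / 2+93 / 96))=303 / 32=9.47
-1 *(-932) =932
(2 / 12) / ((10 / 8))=2 / 15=0.13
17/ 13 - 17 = -204/ 13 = -15.69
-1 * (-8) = 8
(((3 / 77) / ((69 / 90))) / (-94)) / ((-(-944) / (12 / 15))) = -9 / 19643932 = -0.00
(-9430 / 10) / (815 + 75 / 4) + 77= 11001 / 145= 75.87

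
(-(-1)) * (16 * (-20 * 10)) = -3200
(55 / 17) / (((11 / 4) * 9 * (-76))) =-5 / 2907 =-0.00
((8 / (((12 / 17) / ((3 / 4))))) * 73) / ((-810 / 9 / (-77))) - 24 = 91237 / 180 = 506.87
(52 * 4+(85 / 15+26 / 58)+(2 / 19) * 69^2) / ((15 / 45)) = 1182346 / 551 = 2145.82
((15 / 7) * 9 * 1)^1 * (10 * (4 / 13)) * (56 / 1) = 43200 / 13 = 3323.08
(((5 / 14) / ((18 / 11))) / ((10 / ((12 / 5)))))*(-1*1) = -11 / 210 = -0.05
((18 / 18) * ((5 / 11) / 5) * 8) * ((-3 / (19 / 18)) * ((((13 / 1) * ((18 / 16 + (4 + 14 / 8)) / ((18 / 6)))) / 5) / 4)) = -3.08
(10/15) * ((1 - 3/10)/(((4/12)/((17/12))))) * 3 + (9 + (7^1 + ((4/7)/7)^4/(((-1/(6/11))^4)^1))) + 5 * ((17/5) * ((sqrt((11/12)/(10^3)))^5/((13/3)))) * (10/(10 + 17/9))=2057 * sqrt(330)/445120000000 + 37052682818119/1688049028820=21.95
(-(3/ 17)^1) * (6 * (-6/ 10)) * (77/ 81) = 154/ 255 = 0.60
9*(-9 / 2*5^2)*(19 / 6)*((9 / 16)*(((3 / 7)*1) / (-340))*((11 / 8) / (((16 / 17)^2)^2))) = 3742747965 / 939524096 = 3.98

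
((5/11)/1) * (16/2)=40/11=3.64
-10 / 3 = -3.33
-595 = -595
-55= -55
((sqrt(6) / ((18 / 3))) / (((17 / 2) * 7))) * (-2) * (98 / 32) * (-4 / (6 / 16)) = 28 * sqrt(6) / 153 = 0.45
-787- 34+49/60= -49211/60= -820.18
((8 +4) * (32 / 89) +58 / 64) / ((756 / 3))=14869 / 717696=0.02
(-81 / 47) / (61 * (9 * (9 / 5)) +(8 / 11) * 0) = -5 / 2867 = -0.00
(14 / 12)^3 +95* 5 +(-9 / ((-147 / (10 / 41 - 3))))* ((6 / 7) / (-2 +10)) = 476.57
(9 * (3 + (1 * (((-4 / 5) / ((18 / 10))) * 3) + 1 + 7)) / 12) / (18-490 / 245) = 29 / 64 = 0.45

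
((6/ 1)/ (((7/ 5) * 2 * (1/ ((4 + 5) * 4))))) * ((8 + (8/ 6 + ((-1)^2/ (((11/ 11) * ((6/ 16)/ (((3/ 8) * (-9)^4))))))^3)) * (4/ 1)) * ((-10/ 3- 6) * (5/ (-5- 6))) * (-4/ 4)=-4066985325460800/ 11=-369725938678254.55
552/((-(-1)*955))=552/955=0.58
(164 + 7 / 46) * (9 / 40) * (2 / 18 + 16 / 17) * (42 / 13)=1109997 / 8840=125.57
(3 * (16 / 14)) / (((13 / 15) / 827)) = 297720 / 91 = 3271.65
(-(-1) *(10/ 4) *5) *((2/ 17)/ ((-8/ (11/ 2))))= -1.01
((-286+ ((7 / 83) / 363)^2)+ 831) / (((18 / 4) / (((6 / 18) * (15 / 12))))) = 1236818423485 / 24509429307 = 50.46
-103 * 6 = -618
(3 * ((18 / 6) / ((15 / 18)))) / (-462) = -9 / 385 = -0.02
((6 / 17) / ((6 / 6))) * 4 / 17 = 24 / 289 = 0.08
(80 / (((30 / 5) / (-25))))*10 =-10000 / 3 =-3333.33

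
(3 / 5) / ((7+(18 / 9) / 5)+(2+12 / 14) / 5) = 0.08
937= 937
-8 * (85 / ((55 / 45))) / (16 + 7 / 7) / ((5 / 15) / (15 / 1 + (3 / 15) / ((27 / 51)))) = -16608 / 11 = -1509.82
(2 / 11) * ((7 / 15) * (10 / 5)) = 28 / 165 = 0.17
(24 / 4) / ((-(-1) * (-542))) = -3 / 271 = -0.01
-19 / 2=-9.50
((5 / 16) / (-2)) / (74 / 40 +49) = -25 / 8136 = -0.00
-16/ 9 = -1.78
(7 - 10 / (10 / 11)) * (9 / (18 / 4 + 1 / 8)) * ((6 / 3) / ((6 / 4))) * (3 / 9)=-128 / 37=-3.46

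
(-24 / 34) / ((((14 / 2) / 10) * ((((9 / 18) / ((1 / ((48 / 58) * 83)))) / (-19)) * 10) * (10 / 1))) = 551 / 98770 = 0.01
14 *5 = 70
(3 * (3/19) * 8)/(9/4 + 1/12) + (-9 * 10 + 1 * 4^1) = -11222/133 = -84.38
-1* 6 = -6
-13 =-13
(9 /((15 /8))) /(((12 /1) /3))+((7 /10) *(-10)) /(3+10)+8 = 563 /65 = 8.66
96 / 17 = 5.65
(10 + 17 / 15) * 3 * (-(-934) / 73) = 155978 / 365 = 427.34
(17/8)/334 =17/2672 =0.01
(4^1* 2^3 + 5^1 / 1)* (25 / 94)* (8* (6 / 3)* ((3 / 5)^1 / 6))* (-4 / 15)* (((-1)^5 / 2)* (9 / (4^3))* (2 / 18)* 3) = 37 / 376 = 0.10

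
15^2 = 225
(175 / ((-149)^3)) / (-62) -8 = -1640742529 / 205092838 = -8.00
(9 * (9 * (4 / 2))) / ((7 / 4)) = 648 / 7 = 92.57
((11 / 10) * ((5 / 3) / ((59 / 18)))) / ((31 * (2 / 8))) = 132 / 1829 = 0.07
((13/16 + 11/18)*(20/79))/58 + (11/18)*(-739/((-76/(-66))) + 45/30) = -1226261185/3134088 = -391.27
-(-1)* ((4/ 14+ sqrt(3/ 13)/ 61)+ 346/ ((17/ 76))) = sqrt(39)/ 793+ 184106/ 119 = 1547.12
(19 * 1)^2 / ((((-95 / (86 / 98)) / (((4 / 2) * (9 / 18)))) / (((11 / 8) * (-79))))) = 709973 / 1960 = 362.23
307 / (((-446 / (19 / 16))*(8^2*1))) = -5833 / 456704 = -0.01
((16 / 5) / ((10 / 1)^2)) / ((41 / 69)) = 0.05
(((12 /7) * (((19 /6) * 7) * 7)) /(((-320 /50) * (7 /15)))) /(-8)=1425 /128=11.13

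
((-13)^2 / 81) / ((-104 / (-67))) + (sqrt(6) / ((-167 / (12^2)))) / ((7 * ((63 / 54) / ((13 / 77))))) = 871 / 648 - 11232 * sqrt(6) / 630091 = 1.30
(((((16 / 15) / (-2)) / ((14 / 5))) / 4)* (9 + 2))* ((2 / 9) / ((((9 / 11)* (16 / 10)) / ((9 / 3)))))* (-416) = 62920 / 567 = 110.97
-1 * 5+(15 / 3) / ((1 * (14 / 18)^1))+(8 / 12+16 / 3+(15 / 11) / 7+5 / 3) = 2146 / 231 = 9.29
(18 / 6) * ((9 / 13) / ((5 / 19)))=7.89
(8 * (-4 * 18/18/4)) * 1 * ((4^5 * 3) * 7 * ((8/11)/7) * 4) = -786432/11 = -71493.82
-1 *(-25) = 25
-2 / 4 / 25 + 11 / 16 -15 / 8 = -483 / 400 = -1.21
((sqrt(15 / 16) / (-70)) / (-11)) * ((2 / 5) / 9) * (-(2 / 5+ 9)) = -47 * sqrt(15) / 346500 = -0.00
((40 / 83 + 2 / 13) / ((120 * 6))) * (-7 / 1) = -2401 / 388440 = -0.01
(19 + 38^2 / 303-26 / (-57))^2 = 19444908025 / 33143049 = 586.70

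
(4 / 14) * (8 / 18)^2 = 32 / 567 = 0.06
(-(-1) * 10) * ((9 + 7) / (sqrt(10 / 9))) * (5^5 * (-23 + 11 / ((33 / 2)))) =-3350000 * sqrt(10) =-10593630.16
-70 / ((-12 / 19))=665 / 6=110.83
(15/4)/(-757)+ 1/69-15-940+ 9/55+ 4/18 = -32908829051/34473780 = -954.60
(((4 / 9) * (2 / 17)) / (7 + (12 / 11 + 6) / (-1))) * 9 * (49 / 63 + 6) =-5368 / 153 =-35.08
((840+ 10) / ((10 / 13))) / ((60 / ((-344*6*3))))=-114036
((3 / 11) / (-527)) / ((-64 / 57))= 171 / 371008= 0.00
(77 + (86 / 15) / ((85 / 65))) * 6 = 41506 / 85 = 488.31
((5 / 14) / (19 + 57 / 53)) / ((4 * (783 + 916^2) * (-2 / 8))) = -0.00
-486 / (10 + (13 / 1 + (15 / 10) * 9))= -972 / 73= -13.32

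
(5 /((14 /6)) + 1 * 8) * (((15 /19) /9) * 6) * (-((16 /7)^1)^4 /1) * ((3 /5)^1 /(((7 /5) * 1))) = -62.45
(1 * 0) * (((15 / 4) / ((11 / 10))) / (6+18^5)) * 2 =0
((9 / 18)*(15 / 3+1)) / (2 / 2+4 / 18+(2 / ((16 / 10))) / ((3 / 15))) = 0.40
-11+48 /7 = -29 /7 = -4.14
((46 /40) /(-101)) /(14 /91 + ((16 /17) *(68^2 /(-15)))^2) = -13455 /99472557608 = -0.00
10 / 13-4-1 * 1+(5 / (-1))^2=20.77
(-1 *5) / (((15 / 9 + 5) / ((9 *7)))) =-189 / 4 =-47.25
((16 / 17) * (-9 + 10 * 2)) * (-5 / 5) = -176 / 17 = -10.35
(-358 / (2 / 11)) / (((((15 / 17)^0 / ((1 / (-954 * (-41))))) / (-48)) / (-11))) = -173272 / 6519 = -26.58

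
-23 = -23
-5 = -5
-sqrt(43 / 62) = -sqrt(2666) / 62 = -0.83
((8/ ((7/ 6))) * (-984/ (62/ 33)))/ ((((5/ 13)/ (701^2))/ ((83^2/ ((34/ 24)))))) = -411563734249105152/ 18445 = -22313024356145.58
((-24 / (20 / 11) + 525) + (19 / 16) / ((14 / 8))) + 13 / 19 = 1365013 / 2660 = 513.16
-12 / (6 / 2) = -4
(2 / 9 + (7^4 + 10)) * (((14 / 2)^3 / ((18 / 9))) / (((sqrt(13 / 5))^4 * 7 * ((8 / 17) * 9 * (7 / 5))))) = 322802375 / 219024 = 1473.82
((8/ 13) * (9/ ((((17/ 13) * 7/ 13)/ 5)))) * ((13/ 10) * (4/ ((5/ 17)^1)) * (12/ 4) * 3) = 219024/ 35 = 6257.83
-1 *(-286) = 286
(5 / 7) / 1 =5 / 7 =0.71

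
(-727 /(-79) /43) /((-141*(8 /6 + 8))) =-727 /4470452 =-0.00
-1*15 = -15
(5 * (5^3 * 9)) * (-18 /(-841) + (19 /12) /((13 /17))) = 514595625 /43732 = 11767.03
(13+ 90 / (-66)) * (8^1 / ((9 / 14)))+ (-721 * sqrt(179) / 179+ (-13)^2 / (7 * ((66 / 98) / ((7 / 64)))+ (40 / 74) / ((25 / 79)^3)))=4981011364259 / 33742728756 - 721 * sqrt(179) / 179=93.73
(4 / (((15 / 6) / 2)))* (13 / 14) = 104 / 35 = 2.97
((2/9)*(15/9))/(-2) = -5/27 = -0.19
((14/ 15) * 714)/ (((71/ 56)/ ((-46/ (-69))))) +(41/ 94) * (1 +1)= 17583313/ 50055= 351.28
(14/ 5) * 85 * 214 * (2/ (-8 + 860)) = 25466/ 213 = 119.56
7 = 7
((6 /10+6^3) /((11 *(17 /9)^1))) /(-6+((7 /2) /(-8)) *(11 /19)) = -2963088 /1777435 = -1.67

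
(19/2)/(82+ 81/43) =817/7214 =0.11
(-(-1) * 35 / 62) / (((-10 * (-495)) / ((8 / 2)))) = 7 / 15345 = 0.00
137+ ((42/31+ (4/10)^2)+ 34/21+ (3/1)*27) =3598954/16275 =221.13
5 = 5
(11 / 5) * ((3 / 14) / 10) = 0.05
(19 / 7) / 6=19 / 42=0.45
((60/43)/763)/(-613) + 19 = 382126363/20111917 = 19.00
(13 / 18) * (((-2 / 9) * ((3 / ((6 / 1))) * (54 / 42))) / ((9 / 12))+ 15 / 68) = 559 / 25704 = 0.02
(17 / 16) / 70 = 17 / 1120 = 0.02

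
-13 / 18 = -0.72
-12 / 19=-0.63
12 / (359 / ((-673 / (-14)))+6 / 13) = 26247 / 17344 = 1.51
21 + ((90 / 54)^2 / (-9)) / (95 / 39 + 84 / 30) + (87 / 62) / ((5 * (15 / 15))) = 181355749 / 8545770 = 21.22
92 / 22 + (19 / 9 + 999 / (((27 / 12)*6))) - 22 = 5771 / 99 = 58.29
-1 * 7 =-7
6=6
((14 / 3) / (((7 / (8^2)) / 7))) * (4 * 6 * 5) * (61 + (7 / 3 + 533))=21372586.67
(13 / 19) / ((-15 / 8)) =-104 / 285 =-0.36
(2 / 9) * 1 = 2 / 9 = 0.22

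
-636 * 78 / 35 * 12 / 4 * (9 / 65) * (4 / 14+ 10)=-7418304 / 1225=-6055.76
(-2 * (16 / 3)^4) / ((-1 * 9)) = 131072 / 729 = 179.80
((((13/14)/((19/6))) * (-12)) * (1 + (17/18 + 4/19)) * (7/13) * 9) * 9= -119394/361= -330.73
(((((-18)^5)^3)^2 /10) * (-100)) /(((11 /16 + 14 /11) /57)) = -304418763457657540299548364437189465997312 /23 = -13235598411202501752154280000000000000000.00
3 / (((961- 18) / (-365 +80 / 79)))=-86265 / 74497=-1.16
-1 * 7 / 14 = -1 / 2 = -0.50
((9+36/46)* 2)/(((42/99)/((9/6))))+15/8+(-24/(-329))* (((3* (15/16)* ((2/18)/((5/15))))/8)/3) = 1228965/17296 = 71.05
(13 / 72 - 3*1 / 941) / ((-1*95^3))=-12017 / 58088871000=-0.00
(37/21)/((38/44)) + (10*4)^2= 639214/399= 1602.04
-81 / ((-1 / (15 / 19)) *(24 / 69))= 27945 / 152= 183.85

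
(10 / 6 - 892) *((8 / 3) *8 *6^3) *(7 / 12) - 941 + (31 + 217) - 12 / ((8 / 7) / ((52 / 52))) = -4787839 / 2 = -2393919.50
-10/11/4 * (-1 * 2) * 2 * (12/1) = 120/11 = 10.91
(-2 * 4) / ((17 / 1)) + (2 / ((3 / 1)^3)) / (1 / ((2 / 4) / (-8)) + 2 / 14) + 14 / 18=15413 / 50949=0.30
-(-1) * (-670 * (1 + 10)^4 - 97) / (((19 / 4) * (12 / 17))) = -8776981 / 3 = -2925660.33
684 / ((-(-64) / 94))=8037 / 8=1004.62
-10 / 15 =-0.67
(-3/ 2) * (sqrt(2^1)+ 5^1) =-15/ 2 - 3 * sqrt(2)/ 2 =-9.62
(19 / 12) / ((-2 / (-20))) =95 / 6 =15.83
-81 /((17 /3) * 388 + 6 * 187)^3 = -2187 /988643265128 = -0.00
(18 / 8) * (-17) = -153 / 4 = -38.25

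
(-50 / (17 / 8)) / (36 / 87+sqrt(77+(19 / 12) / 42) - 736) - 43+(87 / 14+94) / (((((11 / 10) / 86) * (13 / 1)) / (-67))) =-40423.02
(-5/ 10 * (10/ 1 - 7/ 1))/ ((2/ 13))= -39/ 4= -9.75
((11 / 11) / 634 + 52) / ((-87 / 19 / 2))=-626411 / 27579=-22.71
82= 82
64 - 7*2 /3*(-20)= 472 /3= 157.33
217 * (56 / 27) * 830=10086160 / 27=373561.48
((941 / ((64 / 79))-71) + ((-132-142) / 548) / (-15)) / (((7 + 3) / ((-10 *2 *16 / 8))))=-1046957 / 240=-4362.32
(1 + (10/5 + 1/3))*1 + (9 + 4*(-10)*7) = -803/3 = -267.67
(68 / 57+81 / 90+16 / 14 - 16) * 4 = -51.06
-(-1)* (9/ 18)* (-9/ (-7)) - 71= -985/ 14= -70.36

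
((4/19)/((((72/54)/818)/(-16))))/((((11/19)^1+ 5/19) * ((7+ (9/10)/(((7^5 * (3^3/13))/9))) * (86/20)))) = -4124437800/50590747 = -81.53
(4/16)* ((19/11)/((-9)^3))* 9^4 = -3.89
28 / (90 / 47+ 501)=1316 / 23637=0.06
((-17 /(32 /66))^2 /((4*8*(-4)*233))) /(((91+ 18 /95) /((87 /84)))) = -867056355 /1851962556416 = -0.00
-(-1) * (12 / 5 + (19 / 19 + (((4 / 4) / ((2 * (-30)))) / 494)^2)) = 2987000641 / 878529600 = 3.40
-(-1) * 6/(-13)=-6/13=-0.46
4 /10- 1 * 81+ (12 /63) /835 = -1413317 /17535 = -80.60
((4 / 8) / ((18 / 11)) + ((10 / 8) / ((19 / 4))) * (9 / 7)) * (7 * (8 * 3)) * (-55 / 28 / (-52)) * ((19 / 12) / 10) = 33913 / 52416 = 0.65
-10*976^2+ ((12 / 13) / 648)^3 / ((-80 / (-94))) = -131816860279603153 / 13837936320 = -9525760.00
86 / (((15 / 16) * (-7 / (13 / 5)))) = -17888 / 525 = -34.07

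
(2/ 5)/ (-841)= -2/ 4205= -0.00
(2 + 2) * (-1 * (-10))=40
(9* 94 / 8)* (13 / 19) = 5499 / 76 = 72.36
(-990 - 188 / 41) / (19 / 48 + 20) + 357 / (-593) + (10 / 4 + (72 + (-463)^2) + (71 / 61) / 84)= 26148289778019995 / 121963635948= 214394.15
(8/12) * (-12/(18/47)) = -188/9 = -20.89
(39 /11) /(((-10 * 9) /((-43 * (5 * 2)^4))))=559000 /33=16939.39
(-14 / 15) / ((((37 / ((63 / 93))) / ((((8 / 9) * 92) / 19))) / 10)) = -144256 / 196137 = -0.74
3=3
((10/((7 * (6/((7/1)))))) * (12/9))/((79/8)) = 160/711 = 0.23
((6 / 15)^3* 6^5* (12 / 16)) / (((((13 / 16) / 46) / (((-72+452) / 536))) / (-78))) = -1957312512 / 1675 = -1168544.78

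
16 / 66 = 8 / 33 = 0.24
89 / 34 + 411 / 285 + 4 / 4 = 16343 / 3230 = 5.06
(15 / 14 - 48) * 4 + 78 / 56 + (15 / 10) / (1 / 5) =-5007 / 28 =-178.82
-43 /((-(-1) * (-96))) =43 /96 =0.45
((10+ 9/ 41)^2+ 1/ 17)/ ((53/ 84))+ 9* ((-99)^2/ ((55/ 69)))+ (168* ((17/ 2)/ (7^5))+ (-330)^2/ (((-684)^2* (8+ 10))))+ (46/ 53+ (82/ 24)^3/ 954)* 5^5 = 23207435197962470673049/ 204163505497768320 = 113670.83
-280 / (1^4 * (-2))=140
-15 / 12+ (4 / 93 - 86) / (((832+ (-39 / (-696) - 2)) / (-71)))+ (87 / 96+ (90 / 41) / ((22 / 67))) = 3539405108567 / 258466858848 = 13.69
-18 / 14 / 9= -0.14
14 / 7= 2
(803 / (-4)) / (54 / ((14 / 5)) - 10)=-5621 / 260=-21.62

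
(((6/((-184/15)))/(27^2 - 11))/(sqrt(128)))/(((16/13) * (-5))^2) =-1521 * sqrt(2)/1352826880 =-0.00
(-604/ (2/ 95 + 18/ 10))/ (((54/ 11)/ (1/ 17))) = -315590/ 79407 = -3.97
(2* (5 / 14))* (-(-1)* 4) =20 / 7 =2.86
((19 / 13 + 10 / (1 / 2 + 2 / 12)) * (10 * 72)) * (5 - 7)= -308160 / 13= -23704.62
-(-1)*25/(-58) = -25/58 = -0.43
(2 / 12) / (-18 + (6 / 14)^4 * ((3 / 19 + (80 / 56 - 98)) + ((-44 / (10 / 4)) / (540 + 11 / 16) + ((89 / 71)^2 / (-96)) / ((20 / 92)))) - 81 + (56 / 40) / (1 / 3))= -0.00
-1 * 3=-3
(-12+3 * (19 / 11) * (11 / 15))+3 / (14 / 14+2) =-36 / 5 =-7.20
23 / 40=0.58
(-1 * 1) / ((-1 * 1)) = 1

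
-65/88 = -0.74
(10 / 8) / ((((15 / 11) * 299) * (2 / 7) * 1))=77 / 7176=0.01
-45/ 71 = -0.63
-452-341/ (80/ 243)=-119023/ 80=-1487.79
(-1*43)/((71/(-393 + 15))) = 16254/71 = 228.93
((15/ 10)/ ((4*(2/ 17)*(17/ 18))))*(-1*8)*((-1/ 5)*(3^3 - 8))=513/ 5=102.60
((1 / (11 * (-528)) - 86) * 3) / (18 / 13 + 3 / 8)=-6493357 / 44286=-146.62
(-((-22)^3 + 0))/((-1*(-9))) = 10648/9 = 1183.11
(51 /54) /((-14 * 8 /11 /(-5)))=935 /2016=0.46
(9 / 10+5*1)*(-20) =-118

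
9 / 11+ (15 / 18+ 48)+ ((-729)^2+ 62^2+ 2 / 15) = 176660479 / 330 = 535334.78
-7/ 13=-0.54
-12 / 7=-1.71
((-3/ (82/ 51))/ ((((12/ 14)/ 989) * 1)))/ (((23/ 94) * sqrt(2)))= -721497 * sqrt(2)/ 164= -6221.65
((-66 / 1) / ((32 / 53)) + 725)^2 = 97042201 / 256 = 379071.10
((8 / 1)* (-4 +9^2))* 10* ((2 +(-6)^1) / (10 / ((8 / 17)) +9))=-8960 / 11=-814.55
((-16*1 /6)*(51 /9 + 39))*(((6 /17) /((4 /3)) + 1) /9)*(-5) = 115240 /1377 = 83.69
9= 9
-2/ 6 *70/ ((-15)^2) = -14/ 135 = -0.10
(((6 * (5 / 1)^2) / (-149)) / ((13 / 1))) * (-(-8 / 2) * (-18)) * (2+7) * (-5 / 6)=-81000 / 1937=-41.82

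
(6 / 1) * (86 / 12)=43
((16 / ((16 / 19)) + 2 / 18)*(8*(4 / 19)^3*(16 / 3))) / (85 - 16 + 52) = 1409024 / 22408353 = 0.06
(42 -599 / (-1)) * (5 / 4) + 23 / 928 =743583 / 928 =801.27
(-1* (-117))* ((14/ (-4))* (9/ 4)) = -7371/ 8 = -921.38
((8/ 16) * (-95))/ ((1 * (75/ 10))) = -19/ 3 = -6.33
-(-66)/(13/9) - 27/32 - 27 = 17.85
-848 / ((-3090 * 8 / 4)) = 212 / 1545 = 0.14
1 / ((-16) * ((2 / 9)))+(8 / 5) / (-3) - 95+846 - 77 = 323129 / 480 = 673.19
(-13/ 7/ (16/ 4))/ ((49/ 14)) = -0.13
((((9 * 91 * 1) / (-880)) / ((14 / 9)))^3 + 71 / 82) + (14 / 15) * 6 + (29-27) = 1844440838643 / 223522816000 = 8.25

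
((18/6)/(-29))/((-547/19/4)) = 228/15863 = 0.01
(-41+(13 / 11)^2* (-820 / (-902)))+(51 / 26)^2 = -32285625 / 899756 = -35.88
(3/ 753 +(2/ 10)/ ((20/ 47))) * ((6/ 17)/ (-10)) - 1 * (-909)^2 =-1762870549191/ 2133500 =-826281.02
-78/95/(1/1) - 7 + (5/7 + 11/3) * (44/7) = 275339/13965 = 19.72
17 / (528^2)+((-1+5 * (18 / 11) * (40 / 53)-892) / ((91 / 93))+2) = -1215920414393 / 1344575232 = -904.32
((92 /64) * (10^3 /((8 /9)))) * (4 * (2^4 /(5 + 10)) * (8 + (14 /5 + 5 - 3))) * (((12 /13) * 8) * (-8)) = -67829760 /13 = -5217673.85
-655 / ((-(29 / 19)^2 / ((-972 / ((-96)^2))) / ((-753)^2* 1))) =-3619947053565 / 215296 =-16813814.72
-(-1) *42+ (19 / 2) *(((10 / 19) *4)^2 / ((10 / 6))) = 1278 / 19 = 67.26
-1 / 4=-0.25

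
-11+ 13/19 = -196/19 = -10.32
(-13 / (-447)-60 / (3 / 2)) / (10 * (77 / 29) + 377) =-518143 / 5231241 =-0.10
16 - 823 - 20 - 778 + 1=-1604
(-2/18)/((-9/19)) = 0.23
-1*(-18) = 18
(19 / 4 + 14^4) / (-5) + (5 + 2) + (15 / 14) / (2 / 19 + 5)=-104252847 / 13580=-7676.94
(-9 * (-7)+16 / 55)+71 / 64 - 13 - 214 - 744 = -3191231 / 3520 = -906.60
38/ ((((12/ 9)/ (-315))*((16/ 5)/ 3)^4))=-908971875/ 131072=-6934.91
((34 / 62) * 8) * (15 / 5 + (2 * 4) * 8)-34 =8058 / 31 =259.94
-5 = -5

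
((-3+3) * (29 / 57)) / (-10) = 0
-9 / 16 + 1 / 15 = -119 / 240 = -0.50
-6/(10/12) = -36/5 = -7.20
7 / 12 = 0.58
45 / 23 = 1.96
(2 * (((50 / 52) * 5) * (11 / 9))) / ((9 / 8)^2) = 88000 / 9477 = 9.29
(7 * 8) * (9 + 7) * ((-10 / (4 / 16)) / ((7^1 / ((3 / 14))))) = -7680 / 7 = -1097.14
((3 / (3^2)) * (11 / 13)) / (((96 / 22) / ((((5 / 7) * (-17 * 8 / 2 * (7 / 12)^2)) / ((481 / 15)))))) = -359975 / 10805184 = -0.03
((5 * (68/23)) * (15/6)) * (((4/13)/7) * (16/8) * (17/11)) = 115600/23023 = 5.02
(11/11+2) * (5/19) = 15/19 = 0.79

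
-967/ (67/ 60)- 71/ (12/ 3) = -236837/ 268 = -883.72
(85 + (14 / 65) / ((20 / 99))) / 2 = 55943 / 1300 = 43.03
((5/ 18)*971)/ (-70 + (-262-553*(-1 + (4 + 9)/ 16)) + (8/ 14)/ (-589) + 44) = -160137320/ 109429119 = -1.46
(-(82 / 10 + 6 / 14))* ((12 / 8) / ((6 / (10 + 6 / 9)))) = -2416 / 105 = -23.01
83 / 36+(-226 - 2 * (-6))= -7621 / 36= -211.69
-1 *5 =-5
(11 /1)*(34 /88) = 17 /4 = 4.25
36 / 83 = 0.43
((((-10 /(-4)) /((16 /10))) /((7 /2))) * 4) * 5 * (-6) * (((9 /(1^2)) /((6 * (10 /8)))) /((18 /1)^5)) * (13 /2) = -325 /1469664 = -0.00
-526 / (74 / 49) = -12887 / 37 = -348.30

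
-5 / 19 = -0.26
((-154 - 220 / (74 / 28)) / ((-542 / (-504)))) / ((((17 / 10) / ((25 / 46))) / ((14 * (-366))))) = 1416821868000 / 3920557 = 361382.80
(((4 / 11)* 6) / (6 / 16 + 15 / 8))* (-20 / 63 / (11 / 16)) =-10240 / 22869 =-0.45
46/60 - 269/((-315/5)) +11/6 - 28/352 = 188227/27720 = 6.79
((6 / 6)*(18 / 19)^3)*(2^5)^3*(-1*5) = -955514880 / 6859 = -139308.19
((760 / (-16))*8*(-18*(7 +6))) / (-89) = -88920 / 89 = -999.10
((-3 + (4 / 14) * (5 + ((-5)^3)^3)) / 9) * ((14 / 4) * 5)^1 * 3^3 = -58593915 / 2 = -29296957.50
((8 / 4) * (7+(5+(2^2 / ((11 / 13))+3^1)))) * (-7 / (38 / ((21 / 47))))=-31899 / 9823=-3.25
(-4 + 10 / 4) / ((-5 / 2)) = 0.60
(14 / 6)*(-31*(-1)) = 217 / 3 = 72.33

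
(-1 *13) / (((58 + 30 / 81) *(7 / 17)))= -5967 / 11032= -0.54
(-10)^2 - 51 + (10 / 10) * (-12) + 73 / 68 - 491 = -30799 / 68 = -452.93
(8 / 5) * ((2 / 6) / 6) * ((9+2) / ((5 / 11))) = 484 / 225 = 2.15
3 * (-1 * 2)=-6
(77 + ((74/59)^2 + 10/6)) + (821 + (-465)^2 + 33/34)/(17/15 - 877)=-781674090817/4664804556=-167.57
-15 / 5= -3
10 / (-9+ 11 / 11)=-5 / 4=-1.25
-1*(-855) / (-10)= -171 / 2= -85.50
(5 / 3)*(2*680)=6800 / 3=2266.67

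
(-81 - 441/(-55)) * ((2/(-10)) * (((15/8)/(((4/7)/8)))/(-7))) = -6021/110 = -54.74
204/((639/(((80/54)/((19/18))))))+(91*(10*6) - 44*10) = 60953260/12141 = 5020.45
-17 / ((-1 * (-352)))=-17 / 352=-0.05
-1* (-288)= 288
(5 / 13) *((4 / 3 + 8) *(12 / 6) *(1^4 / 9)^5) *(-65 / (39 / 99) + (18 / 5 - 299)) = -128912 / 2302911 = -0.06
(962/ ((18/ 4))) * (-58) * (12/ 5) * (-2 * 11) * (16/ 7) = 157121536/ 105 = 1496395.58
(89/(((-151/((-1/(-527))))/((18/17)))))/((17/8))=-12816/22997753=-0.00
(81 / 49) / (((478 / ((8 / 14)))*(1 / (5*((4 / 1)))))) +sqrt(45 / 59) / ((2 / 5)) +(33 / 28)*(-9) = -3465207 / 327908 +15*sqrt(295) / 118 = -8.38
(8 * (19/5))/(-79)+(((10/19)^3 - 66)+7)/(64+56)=-56912431/65023320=-0.88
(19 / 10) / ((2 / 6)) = 57 / 10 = 5.70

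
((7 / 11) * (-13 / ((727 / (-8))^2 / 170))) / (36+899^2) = -990080 / 4698943627103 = -0.00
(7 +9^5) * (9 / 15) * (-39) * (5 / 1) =-6909552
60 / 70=6 / 7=0.86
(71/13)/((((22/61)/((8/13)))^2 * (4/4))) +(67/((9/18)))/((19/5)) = 258424854/5050903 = 51.16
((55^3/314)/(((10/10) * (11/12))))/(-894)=-15125/23393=-0.65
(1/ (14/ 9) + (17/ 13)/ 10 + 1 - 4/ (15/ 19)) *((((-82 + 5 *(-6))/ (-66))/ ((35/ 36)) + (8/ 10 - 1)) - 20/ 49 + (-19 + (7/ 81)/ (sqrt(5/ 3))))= 8655572/ 147147 - 899 *sqrt(15)/ 15795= 58.60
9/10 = 0.90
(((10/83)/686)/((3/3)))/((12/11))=55/341628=0.00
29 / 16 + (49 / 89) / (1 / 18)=16693 / 1424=11.72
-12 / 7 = -1.71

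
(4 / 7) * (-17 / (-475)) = 68 / 3325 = 0.02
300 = 300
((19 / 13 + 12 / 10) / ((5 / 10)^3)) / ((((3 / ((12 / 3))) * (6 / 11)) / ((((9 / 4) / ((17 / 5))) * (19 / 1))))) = 144628 / 221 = 654.43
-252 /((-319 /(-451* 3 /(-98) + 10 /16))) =11.40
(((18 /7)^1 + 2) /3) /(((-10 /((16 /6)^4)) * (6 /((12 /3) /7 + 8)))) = -131072 /11907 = -11.01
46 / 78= 23 / 39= 0.59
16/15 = 1.07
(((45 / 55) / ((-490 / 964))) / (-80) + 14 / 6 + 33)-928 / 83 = 648849281 / 26842200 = 24.17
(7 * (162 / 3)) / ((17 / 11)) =4158 / 17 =244.59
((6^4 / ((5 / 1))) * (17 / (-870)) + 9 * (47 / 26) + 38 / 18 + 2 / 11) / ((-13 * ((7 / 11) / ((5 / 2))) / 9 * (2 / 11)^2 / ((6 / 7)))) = -9143261061 / 9605960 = -951.83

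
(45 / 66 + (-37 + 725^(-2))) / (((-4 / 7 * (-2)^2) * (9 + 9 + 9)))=326646719 / 555060000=0.59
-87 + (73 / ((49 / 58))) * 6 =21141 / 49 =431.45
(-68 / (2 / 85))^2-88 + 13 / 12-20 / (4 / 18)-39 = 100222609 / 12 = 8351884.08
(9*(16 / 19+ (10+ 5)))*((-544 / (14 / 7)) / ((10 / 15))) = -1105272 / 19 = -58172.21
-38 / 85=-0.45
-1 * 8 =-8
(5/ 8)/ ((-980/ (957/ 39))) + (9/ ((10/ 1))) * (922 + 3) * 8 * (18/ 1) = 2443633601/ 20384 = 119879.98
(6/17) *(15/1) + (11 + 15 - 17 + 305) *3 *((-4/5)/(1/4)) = -255774/85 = -3009.11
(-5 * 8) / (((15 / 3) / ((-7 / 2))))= 28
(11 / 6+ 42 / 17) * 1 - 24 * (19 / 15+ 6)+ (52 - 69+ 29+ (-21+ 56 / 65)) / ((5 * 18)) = -170.19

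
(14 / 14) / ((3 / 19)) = 19 / 3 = 6.33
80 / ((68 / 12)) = 240 / 17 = 14.12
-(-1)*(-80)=-80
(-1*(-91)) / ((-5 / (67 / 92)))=-6097 / 460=-13.25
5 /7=0.71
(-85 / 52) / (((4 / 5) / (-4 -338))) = 72675 / 104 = 698.80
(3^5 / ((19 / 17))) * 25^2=2581875 / 19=135888.16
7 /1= 7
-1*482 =-482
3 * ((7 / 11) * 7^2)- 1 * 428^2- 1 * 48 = -2014523 / 11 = -183138.45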